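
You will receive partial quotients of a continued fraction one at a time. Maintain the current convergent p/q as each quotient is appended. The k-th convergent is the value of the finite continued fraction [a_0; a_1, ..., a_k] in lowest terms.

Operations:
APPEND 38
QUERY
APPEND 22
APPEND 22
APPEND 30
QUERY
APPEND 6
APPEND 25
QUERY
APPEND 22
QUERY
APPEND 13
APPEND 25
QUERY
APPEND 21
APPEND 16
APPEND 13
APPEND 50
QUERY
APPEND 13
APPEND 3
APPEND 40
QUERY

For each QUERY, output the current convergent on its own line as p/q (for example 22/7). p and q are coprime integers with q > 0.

APPEND 38: p_0 = 38·1 + 0 = 38, q_0 = 38·0 + 1 = 1 → 38/1
APPEND 22: p_1 = 22·38 + 1 = 837, q_1 = 22·1 + 0 = 22 → 837/22
APPEND 22: p_2 = 22·837 + 38 = 18452, q_2 = 22·22 + 1 = 485 → 18452/485
APPEND 30: p_3 = 30·18452 + 837 = 554397, q_3 = 30·485 + 22 = 14572 → 554397/14572
APPEND 6: p_4 = 6·554397 + 18452 = 3344834, q_4 = 6·14572 + 485 = 87917 → 3344834/87917
APPEND 25: p_5 = 25·3344834 + 554397 = 84175247, q_5 = 25·87917 + 14572 = 2212497 → 84175247/2212497
APPEND 22: p_6 = 22·84175247 + 3344834 = 1855200268, q_6 = 22·2212497 + 87917 = 48762851 → 1855200268/48762851
APPEND 13: p_7 = 13·1855200268 + 84175247 = 24201778731, q_7 = 13·48762851 + 2212497 = 636129560 → 24201778731/636129560
APPEND 25: p_8 = 25·24201778731 + 1855200268 = 606899668543, q_8 = 25·636129560 + 48762851 = 15952001851 → 606899668543/15952001851
APPEND 21: p_9 = 21·606899668543 + 24201778731 = 12769094818134, q_9 = 21·15952001851 + 636129560 = 335628168431 → 12769094818134/335628168431
APPEND 16: p_10 = 16·12769094818134 + 606899668543 = 204912416758687, q_10 = 16·335628168431 + 15952001851 = 5386002696747 → 204912416758687/5386002696747
APPEND 13: p_11 = 13·204912416758687 + 12769094818134 = 2676630512681065, q_11 = 13·5386002696747 + 335628168431 = 70353663226142 → 2676630512681065/70353663226142
APPEND 50: p_12 = 50·2676630512681065 + 204912416758687 = 134036438050811937, q_12 = 50·70353663226142 + 5386002696747 = 3523069164003847 → 134036438050811937/3523069164003847
APPEND 13: p_13 = 13·134036438050811937 + 2676630512681065 = 1745150325173236246, q_13 = 13·3523069164003847 + 70353663226142 = 45870252795276153 → 1745150325173236246/45870252795276153
APPEND 3: p_14 = 3·1745150325173236246 + 134036438050811937 = 5369487413570520675, q_14 = 3·45870252795276153 + 3523069164003847 = 141133827549832306 → 5369487413570520675/141133827549832306
APPEND 40: p_15 = 40·5369487413570520675 + 1745150325173236246 = 216524646867994063246, q_15 = 40·141133827549832306 + 45870252795276153 = 5691223354788568393 → 216524646867994063246/5691223354788568393

38/1
554397/14572
84175247/2212497
1855200268/48762851
606899668543/15952001851
134036438050811937/3523069164003847
216524646867994063246/5691223354788568393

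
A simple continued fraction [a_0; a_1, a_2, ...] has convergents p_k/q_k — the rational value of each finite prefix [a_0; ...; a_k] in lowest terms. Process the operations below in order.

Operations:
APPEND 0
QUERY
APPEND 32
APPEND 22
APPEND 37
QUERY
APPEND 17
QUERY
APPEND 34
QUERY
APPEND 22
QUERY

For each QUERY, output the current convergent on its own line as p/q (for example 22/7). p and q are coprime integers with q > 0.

APPEND 0: p_0 = 0·1 + 0 = 0, q_0 = 0·0 + 1 = 1 → 0/1
APPEND 32: p_1 = 32·0 + 1 = 1, q_1 = 32·1 + 0 = 32 → 1/32
APPEND 22: p_2 = 22·1 + 0 = 22, q_2 = 22·32 + 1 = 705 → 22/705
APPEND 37: p_3 = 37·22 + 1 = 815, q_3 = 37·705 + 32 = 26117 → 815/26117
APPEND 17: p_4 = 17·815 + 22 = 13877, q_4 = 17·26117 + 705 = 444694 → 13877/444694
APPEND 34: p_5 = 34·13877 + 815 = 472633, q_5 = 34·444694 + 26117 = 15145713 → 472633/15145713
APPEND 22: p_6 = 22·472633 + 13877 = 10411803, q_6 = 22·15145713 + 444694 = 333650380 → 10411803/333650380

0/1
815/26117
13877/444694
472633/15145713
10411803/333650380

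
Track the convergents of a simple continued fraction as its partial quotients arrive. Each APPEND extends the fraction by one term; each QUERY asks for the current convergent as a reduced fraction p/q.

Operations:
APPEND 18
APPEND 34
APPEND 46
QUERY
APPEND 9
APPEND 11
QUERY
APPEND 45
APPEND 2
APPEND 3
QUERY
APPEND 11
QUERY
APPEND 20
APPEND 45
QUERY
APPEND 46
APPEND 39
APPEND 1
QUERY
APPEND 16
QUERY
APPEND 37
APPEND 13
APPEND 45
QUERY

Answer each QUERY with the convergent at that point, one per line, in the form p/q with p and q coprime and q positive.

APPEND 18: p_0 = 18·1 + 0 = 18, q_0 = 18·0 + 1 = 1 → 18/1
APPEND 34: p_1 = 34·18 + 1 = 613, q_1 = 34·1 + 0 = 34 → 613/34
APPEND 46: p_2 = 46·613 + 18 = 28216, q_2 = 46·34 + 1 = 1565 → 28216/1565
APPEND 9: p_3 = 9·28216 + 613 = 254557, q_3 = 9·1565 + 34 = 14119 → 254557/14119
APPEND 11: p_4 = 11·254557 + 28216 = 2828343, q_4 = 11·14119 + 1565 = 156874 → 2828343/156874
APPEND 45: p_5 = 45·2828343 + 254557 = 127529992, q_5 = 45·156874 + 14119 = 7073449 → 127529992/7073449
APPEND 2: p_6 = 2·127529992 + 2828343 = 257888327, q_6 = 2·7073449 + 156874 = 14303772 → 257888327/14303772
APPEND 3: p_7 = 3·257888327 + 127529992 = 901194973, q_7 = 3·14303772 + 7073449 = 49984765 → 901194973/49984765
APPEND 11: p_8 = 11·901194973 + 257888327 = 10171033030, q_8 = 11·49984765 + 14303772 = 564136187 → 10171033030/564136187
APPEND 20: p_9 = 20·10171033030 + 901194973 = 204321855573, q_9 = 20·564136187 + 49984765 = 11332708505 → 204321855573/11332708505
APPEND 45: p_10 = 45·204321855573 + 10171033030 = 9204654533815, q_10 = 45·11332708505 + 564136187 = 510536018912 → 9204654533815/510536018912
APPEND 46: p_11 = 46·9204654533815 + 204321855573 = 423618430411063, q_11 = 46·510536018912 + 11332708505 = 23495989578457 → 423618430411063/23495989578457
APPEND 39: p_12 = 39·423618430411063 + 9204654533815 = 16530323440565272, q_12 = 39·23495989578457 + 510536018912 = 916854129578735 → 16530323440565272/916854129578735
APPEND 1: p_13 = 1·16530323440565272 + 423618430411063 = 16953941870976335, q_13 = 1·916854129578735 + 23495989578457 = 940350119157192 → 16953941870976335/940350119157192
APPEND 16: p_14 = 16·16953941870976335 + 16530323440565272 = 287793393376186632, q_14 = 16·940350119157192 + 916854129578735 = 15962456036093807 → 287793393376186632/15962456036093807
APPEND 37: p_15 = 37·287793393376186632 + 16953941870976335 = 10665309496789881719, q_15 = 37·15962456036093807 + 940350119157192 = 591551223454628051 → 10665309496789881719/591551223454628051
APPEND 13: p_16 = 13·10665309496789881719 + 287793393376186632 = 138936816851644648979, q_16 = 13·591551223454628051 + 15962456036093807 = 7706128360946258470 → 138936816851644648979/7706128360946258470
APPEND 45: p_17 = 45·138936816851644648979 + 10665309496789881719 = 6262822067820799085774, q_17 = 45·7706128360946258470 + 591551223454628051 = 347367327466036259201 → 6262822067820799085774/347367327466036259201

28216/1565
2828343/156874
901194973/49984765
10171033030/564136187
9204654533815/510536018912
16953941870976335/940350119157192
287793393376186632/15962456036093807
6262822067820799085774/347367327466036259201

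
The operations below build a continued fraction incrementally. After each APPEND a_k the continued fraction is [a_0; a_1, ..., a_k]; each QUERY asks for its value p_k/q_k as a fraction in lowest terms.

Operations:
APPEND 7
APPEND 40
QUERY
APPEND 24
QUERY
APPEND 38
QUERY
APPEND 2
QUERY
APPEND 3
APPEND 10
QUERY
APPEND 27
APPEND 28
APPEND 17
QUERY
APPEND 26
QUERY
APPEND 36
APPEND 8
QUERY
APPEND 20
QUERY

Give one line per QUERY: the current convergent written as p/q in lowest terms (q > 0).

281/40
6751/961
256819/36558
520389/74077
18700249/2661967
242025590426/34452168785
6306872343177/897778743521
1824622311901561/259733674227849
36719735667976018/5227027971492521

APPEND 7: p_0 = 7·1 + 0 = 7, q_0 = 7·0 + 1 = 1 → 7/1
APPEND 40: p_1 = 40·7 + 1 = 281, q_1 = 40·1 + 0 = 40 → 281/40
APPEND 24: p_2 = 24·281 + 7 = 6751, q_2 = 24·40 + 1 = 961 → 6751/961
APPEND 38: p_3 = 38·6751 + 281 = 256819, q_3 = 38·961 + 40 = 36558 → 256819/36558
APPEND 2: p_4 = 2·256819 + 6751 = 520389, q_4 = 2·36558 + 961 = 74077 → 520389/74077
APPEND 3: p_5 = 3·520389 + 256819 = 1817986, q_5 = 3·74077 + 36558 = 258789 → 1817986/258789
APPEND 10: p_6 = 10·1817986 + 520389 = 18700249, q_6 = 10·258789 + 74077 = 2661967 → 18700249/2661967
APPEND 27: p_7 = 27·18700249 + 1817986 = 506724709, q_7 = 27·2661967 + 258789 = 72131898 → 506724709/72131898
APPEND 28: p_8 = 28·506724709 + 18700249 = 14206992101, q_8 = 28·72131898 + 2661967 = 2022355111 → 14206992101/2022355111
APPEND 17: p_9 = 17·14206992101 + 506724709 = 242025590426, q_9 = 17·2022355111 + 72131898 = 34452168785 → 242025590426/34452168785
APPEND 26: p_10 = 26·242025590426 + 14206992101 = 6306872343177, q_10 = 26·34452168785 + 2022355111 = 897778743521 → 6306872343177/897778743521
APPEND 36: p_11 = 36·6306872343177 + 242025590426 = 227289429944798, q_11 = 36·897778743521 + 34452168785 = 32354486935541 → 227289429944798/32354486935541
APPEND 8: p_12 = 8·227289429944798 + 6306872343177 = 1824622311901561, q_12 = 8·32354486935541 + 897778743521 = 259733674227849 → 1824622311901561/259733674227849
APPEND 20: p_13 = 20·1824622311901561 + 227289429944798 = 36719735667976018, q_13 = 20·259733674227849 + 32354486935541 = 5227027971492521 → 36719735667976018/5227027971492521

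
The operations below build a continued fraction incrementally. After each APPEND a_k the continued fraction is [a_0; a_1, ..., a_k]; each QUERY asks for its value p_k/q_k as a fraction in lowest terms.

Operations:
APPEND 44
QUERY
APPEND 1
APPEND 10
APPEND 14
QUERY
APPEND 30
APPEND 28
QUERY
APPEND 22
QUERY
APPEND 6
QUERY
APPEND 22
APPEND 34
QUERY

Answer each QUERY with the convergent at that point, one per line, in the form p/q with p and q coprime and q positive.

44/1
6961/155
5868033/130663
129306050/2879247
781704333/17406145
589892951117/13135097003

APPEND 44: p_0 = 44·1 + 0 = 44, q_0 = 44·0 + 1 = 1 → 44/1
APPEND 1: p_1 = 1·44 + 1 = 45, q_1 = 1·1 + 0 = 1 → 45/1
APPEND 10: p_2 = 10·45 + 44 = 494, q_2 = 10·1 + 1 = 11 → 494/11
APPEND 14: p_3 = 14·494 + 45 = 6961, q_3 = 14·11 + 1 = 155 → 6961/155
APPEND 30: p_4 = 30·6961 + 494 = 209324, q_4 = 30·155 + 11 = 4661 → 209324/4661
APPEND 28: p_5 = 28·209324 + 6961 = 5868033, q_5 = 28·4661 + 155 = 130663 → 5868033/130663
APPEND 22: p_6 = 22·5868033 + 209324 = 129306050, q_6 = 22·130663 + 4661 = 2879247 → 129306050/2879247
APPEND 6: p_7 = 6·129306050 + 5868033 = 781704333, q_7 = 6·2879247 + 130663 = 17406145 → 781704333/17406145
APPEND 22: p_8 = 22·781704333 + 129306050 = 17326801376, q_8 = 22·17406145 + 2879247 = 385814437 → 17326801376/385814437
APPEND 34: p_9 = 34·17326801376 + 781704333 = 589892951117, q_9 = 34·385814437 + 17406145 = 13135097003 → 589892951117/13135097003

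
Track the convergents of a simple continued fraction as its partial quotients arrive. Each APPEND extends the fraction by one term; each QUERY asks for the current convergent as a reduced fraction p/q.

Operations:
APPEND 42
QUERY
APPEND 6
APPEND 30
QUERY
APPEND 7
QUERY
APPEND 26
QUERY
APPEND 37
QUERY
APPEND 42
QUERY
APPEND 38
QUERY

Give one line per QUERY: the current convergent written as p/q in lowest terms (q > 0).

APPEND 42: p_0 = 42·1 + 0 = 42, q_0 = 42·0 + 1 = 1 → 42/1
APPEND 6: p_1 = 6·42 + 1 = 253, q_1 = 6·1 + 0 = 6 → 253/6
APPEND 30: p_2 = 30·253 + 42 = 7632, q_2 = 30·6 + 1 = 181 → 7632/181
APPEND 7: p_3 = 7·7632 + 253 = 53677, q_3 = 7·181 + 6 = 1273 → 53677/1273
APPEND 26: p_4 = 26·53677 + 7632 = 1403234, q_4 = 26·1273 + 181 = 33279 → 1403234/33279
APPEND 37: p_5 = 37·1403234 + 53677 = 51973335, q_5 = 37·33279 + 1273 = 1232596 → 51973335/1232596
APPEND 42: p_6 = 42·51973335 + 1403234 = 2184283304, q_6 = 42·1232596 + 33279 = 51802311 → 2184283304/51802311
APPEND 38: p_7 = 38·2184283304 + 51973335 = 83054738887, q_7 = 38·51802311 + 1232596 = 1969720414 → 83054738887/1969720414

42/1
7632/181
53677/1273
1403234/33279
51973335/1232596
2184283304/51802311
83054738887/1969720414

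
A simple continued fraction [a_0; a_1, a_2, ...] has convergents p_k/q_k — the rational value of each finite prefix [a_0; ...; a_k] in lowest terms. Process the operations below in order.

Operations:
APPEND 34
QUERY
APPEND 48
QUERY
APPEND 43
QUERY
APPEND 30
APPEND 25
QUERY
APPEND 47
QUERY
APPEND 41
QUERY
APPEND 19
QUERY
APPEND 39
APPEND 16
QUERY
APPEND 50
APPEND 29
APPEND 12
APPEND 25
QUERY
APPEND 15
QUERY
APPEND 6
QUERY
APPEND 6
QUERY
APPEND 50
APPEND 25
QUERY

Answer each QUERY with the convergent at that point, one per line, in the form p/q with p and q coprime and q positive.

34/1
1633/48
70253/2065
52800828/1552015
2483748139/73006703
101886474527/2994826838
1938326764152/56974716625
1213084411187432/35657115120033
531994833485946490502/15637329806507788635
8001131800401318777909/235183368169905395108
48538785635893859157956/1426737538825940159283
299233845615764473725645/8795608601125546350806
375555010506218703109730795/11038974798478706988840381

APPEND 34: p_0 = 34·1 + 0 = 34, q_0 = 34·0 + 1 = 1 → 34/1
APPEND 48: p_1 = 48·34 + 1 = 1633, q_1 = 48·1 + 0 = 48 → 1633/48
APPEND 43: p_2 = 43·1633 + 34 = 70253, q_2 = 43·48 + 1 = 2065 → 70253/2065
APPEND 30: p_3 = 30·70253 + 1633 = 2109223, q_3 = 30·2065 + 48 = 61998 → 2109223/61998
APPEND 25: p_4 = 25·2109223 + 70253 = 52800828, q_4 = 25·61998 + 2065 = 1552015 → 52800828/1552015
APPEND 47: p_5 = 47·52800828 + 2109223 = 2483748139, q_5 = 47·1552015 + 61998 = 73006703 → 2483748139/73006703
APPEND 41: p_6 = 41·2483748139 + 52800828 = 101886474527, q_6 = 41·73006703 + 1552015 = 2994826838 → 101886474527/2994826838
APPEND 19: p_7 = 19·101886474527 + 2483748139 = 1938326764152, q_7 = 19·2994826838 + 73006703 = 56974716625 → 1938326764152/56974716625
APPEND 39: p_8 = 39·1938326764152 + 101886474527 = 75696630276455, q_8 = 39·56974716625 + 2994826838 = 2225008775213 → 75696630276455/2225008775213
APPEND 16: p_9 = 16·75696630276455 + 1938326764152 = 1213084411187432, q_9 = 16·2225008775213 + 56974716625 = 35657115120033 → 1213084411187432/35657115120033
APPEND 50: p_10 = 50·1213084411187432 + 75696630276455 = 60729917189648055, q_10 = 50·35657115120033 + 2225008775213 = 1785080764776863 → 60729917189648055/1785080764776863
APPEND 29: p_11 = 29·60729917189648055 + 1213084411187432 = 1762380682910981027, q_11 = 29·1785080764776863 + 35657115120033 = 51802999293649060 → 1762380682910981027/51802999293649060
APPEND 12: p_12 = 12·1762380682910981027 + 60729917189648055 = 21209298112121420379, q_12 = 12·51802999293649060 + 1785080764776863 = 623421072288565583 → 21209298112121420379/623421072288565583
APPEND 25: p_13 = 25·21209298112121420379 + 1762380682910981027 = 531994833485946490502, q_13 = 25·623421072288565583 + 51802999293649060 = 15637329806507788635 → 531994833485946490502/15637329806507788635
APPEND 15: p_14 = 15·531994833485946490502 + 21209298112121420379 = 8001131800401318777909, q_14 = 15·15637329806507788635 + 623421072288565583 = 235183368169905395108 → 8001131800401318777909/235183368169905395108
APPEND 6: p_15 = 6·8001131800401318777909 + 531994833485946490502 = 48538785635893859157956, q_15 = 6·235183368169905395108 + 15637329806507788635 = 1426737538825940159283 → 48538785635893859157956/1426737538825940159283
APPEND 6: p_16 = 6·48538785635893859157956 + 8001131800401318777909 = 299233845615764473725645, q_16 = 6·1426737538825940159283 + 235183368169905395108 = 8795608601125546350806 → 299233845615764473725645/8795608601125546350806
APPEND 50: p_17 = 50·299233845615764473725645 + 48538785635893859157956 = 15010231066424117545440206, q_17 = 50·8795608601125546350806 + 1426737538825940159283 = 441207167595103257699583 → 15010231066424117545440206/441207167595103257699583
APPEND 25: p_18 = 25·15010231066424117545440206 + 299233845615764473725645 = 375555010506218703109730795, q_18 = 25·441207167595103257699583 + 8795608601125546350806 = 11038974798478706988840381 → 375555010506218703109730795/11038974798478706988840381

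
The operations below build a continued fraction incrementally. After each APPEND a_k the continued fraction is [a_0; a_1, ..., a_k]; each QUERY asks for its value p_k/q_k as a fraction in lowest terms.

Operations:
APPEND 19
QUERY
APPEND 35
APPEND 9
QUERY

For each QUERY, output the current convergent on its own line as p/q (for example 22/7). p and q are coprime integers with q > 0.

APPEND 19: p_0 = 19·1 + 0 = 19, q_0 = 19·0 + 1 = 1 → 19/1
APPEND 35: p_1 = 35·19 + 1 = 666, q_1 = 35·1 + 0 = 35 → 666/35
APPEND 9: p_2 = 9·666 + 19 = 6013, q_2 = 9·35 + 1 = 316 → 6013/316

19/1
6013/316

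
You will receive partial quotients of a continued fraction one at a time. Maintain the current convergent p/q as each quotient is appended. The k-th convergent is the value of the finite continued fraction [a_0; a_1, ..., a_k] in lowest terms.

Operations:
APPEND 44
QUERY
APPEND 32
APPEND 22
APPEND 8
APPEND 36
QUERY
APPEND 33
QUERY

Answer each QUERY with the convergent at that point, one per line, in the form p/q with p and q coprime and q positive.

44/1
9021862/204897
297971191/6767273

APPEND 44: p_0 = 44·1 + 0 = 44, q_0 = 44·0 + 1 = 1 → 44/1
APPEND 32: p_1 = 32·44 + 1 = 1409, q_1 = 32·1 + 0 = 32 → 1409/32
APPEND 22: p_2 = 22·1409 + 44 = 31042, q_2 = 22·32 + 1 = 705 → 31042/705
APPEND 8: p_3 = 8·31042 + 1409 = 249745, q_3 = 8·705 + 32 = 5672 → 249745/5672
APPEND 36: p_4 = 36·249745 + 31042 = 9021862, q_4 = 36·5672 + 705 = 204897 → 9021862/204897
APPEND 33: p_5 = 33·9021862 + 249745 = 297971191, q_5 = 33·204897 + 5672 = 6767273 → 297971191/6767273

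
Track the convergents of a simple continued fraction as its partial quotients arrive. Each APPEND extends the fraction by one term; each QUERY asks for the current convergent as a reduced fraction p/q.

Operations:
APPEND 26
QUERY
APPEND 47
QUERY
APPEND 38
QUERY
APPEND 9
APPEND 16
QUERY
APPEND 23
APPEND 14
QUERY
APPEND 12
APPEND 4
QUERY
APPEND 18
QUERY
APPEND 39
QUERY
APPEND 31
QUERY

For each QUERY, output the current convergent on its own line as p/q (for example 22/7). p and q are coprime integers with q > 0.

26/1
1223/47
46500/1787
6762068/259867
2190024086/84162861
107934969362/4147952473
1969265684835/75679091917
76909296677927/2955632537236
2386157462700572/91700287746233

APPEND 26: p_0 = 26·1 + 0 = 26, q_0 = 26·0 + 1 = 1 → 26/1
APPEND 47: p_1 = 47·26 + 1 = 1223, q_1 = 47·1 + 0 = 47 → 1223/47
APPEND 38: p_2 = 38·1223 + 26 = 46500, q_2 = 38·47 + 1 = 1787 → 46500/1787
APPEND 9: p_3 = 9·46500 + 1223 = 419723, q_3 = 9·1787 + 47 = 16130 → 419723/16130
APPEND 16: p_4 = 16·419723 + 46500 = 6762068, q_4 = 16·16130 + 1787 = 259867 → 6762068/259867
APPEND 23: p_5 = 23·6762068 + 419723 = 155947287, q_5 = 23·259867 + 16130 = 5993071 → 155947287/5993071
APPEND 14: p_6 = 14·155947287 + 6762068 = 2190024086, q_6 = 14·5993071 + 259867 = 84162861 → 2190024086/84162861
APPEND 12: p_7 = 12·2190024086 + 155947287 = 26436236319, q_7 = 12·84162861 + 5993071 = 1015947403 → 26436236319/1015947403
APPEND 4: p_8 = 4·26436236319 + 2190024086 = 107934969362, q_8 = 4·1015947403 + 84162861 = 4147952473 → 107934969362/4147952473
APPEND 18: p_9 = 18·107934969362 + 26436236319 = 1969265684835, q_9 = 18·4147952473 + 1015947403 = 75679091917 → 1969265684835/75679091917
APPEND 39: p_10 = 39·1969265684835 + 107934969362 = 76909296677927, q_10 = 39·75679091917 + 4147952473 = 2955632537236 → 76909296677927/2955632537236
APPEND 31: p_11 = 31·76909296677927 + 1969265684835 = 2386157462700572, q_11 = 31·2955632537236 + 75679091917 = 91700287746233 → 2386157462700572/91700287746233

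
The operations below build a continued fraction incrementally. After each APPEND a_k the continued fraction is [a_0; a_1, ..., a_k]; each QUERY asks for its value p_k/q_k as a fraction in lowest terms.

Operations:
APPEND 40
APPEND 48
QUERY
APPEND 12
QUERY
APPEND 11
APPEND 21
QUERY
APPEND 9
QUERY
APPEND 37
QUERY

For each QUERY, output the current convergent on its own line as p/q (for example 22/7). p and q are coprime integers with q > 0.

1921/48
23092/577
5397685/134872
48835098/1220243
1812296311/45283863

APPEND 40: p_0 = 40·1 + 0 = 40, q_0 = 40·0 + 1 = 1 → 40/1
APPEND 48: p_1 = 48·40 + 1 = 1921, q_1 = 48·1 + 0 = 48 → 1921/48
APPEND 12: p_2 = 12·1921 + 40 = 23092, q_2 = 12·48 + 1 = 577 → 23092/577
APPEND 11: p_3 = 11·23092 + 1921 = 255933, q_3 = 11·577 + 48 = 6395 → 255933/6395
APPEND 21: p_4 = 21·255933 + 23092 = 5397685, q_4 = 21·6395 + 577 = 134872 → 5397685/134872
APPEND 9: p_5 = 9·5397685 + 255933 = 48835098, q_5 = 9·134872 + 6395 = 1220243 → 48835098/1220243
APPEND 37: p_6 = 37·48835098 + 5397685 = 1812296311, q_6 = 37·1220243 + 134872 = 45283863 → 1812296311/45283863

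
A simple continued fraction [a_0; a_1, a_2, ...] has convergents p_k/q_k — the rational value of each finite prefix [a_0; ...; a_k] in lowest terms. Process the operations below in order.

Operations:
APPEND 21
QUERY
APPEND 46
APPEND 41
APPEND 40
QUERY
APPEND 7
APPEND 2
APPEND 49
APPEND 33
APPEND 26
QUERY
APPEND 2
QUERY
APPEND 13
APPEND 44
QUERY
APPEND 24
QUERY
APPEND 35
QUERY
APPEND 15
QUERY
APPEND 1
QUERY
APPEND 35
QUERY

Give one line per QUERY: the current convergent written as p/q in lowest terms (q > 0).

APPEND 21: p_0 = 21·1 + 0 = 21, q_0 = 21·0 + 1 = 1 → 21/1
APPEND 46: p_1 = 46·21 + 1 = 967, q_1 = 46·1 + 0 = 46 → 967/46
APPEND 41: p_2 = 41·967 + 21 = 39668, q_2 = 41·46 + 1 = 1887 → 39668/1887
APPEND 40: p_3 = 40·39668 + 967 = 1587687, q_3 = 40·1887 + 46 = 75526 → 1587687/75526
APPEND 7: p_4 = 7·1587687 + 39668 = 11153477, q_4 = 7·75526 + 1887 = 530569 → 11153477/530569
APPEND 2: p_5 = 2·11153477 + 1587687 = 23894641, q_5 = 2·530569 + 75526 = 1136664 → 23894641/1136664
APPEND 49: p_6 = 49·23894641 + 11153477 = 1181990886, q_6 = 49·1136664 + 530569 = 56227105 → 1181990886/56227105
APPEND 33: p_7 = 33·1181990886 + 23894641 = 39029593879, q_7 = 33·56227105 + 1136664 = 1856631129 → 39029593879/1856631129
APPEND 26: p_8 = 26·39029593879 + 1181990886 = 1015951431740, q_8 = 26·1856631129 + 56227105 = 48328636459 → 1015951431740/48328636459
APPEND 2: p_9 = 2·1015951431740 + 39029593879 = 2070932457359, q_9 = 2·48328636459 + 1856631129 = 98513904047 → 2070932457359/98513904047
APPEND 13: p_10 = 13·2070932457359 + 1015951431740 = 27938073377407, q_10 = 13·98513904047 + 48328636459 = 1329009389070 → 27938073377407/1329009389070
APPEND 44: p_11 = 44·27938073377407 + 2070932457359 = 1231346161063267, q_11 = 44·1329009389070 + 98513904047 = 58574927023127 → 1231346161063267/58574927023127
APPEND 24: p_12 = 24·1231346161063267 + 27938073377407 = 29580245938895815, q_12 = 24·58574927023127 + 1329009389070 = 1407127257944118 → 29580245938895815/1407127257944118
APPEND 35: p_13 = 35·29580245938895815 + 1231346161063267 = 1036539954022416792, q_13 = 35·1407127257944118 + 58574927023127 = 49308028955067257 → 1036539954022416792/49308028955067257
APPEND 15: p_14 = 15·1036539954022416792 + 29580245938895815 = 15577679556275147695, q_14 = 15·49308028955067257 + 1407127257944118 = 741027561583952973 → 15577679556275147695/741027561583952973
APPEND 1: p_15 = 1·15577679556275147695 + 1036539954022416792 = 16614219510297564487, q_15 = 1·741027561583952973 + 49308028955067257 = 790335590539020230 → 16614219510297564487/790335590539020230
APPEND 35: p_16 = 35·16614219510297564487 + 15577679556275147695 = 597075362416689904740, q_16 = 35·790335590539020230 + 741027561583952973 = 28402773230449661023 → 597075362416689904740/28402773230449661023

21/1
1587687/75526
1015951431740/48328636459
2070932457359/98513904047
1231346161063267/58574927023127
29580245938895815/1407127257944118
1036539954022416792/49308028955067257
15577679556275147695/741027561583952973
16614219510297564487/790335590539020230
597075362416689904740/28402773230449661023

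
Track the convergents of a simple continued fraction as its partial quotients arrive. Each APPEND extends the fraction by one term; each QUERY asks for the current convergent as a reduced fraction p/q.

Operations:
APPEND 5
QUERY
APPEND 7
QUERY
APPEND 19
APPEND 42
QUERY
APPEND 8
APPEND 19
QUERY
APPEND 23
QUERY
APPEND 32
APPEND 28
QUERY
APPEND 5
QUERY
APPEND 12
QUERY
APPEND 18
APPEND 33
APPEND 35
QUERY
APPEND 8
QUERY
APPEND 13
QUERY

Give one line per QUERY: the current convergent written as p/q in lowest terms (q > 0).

5/1
36/7
28974/5635
4446113/864701
102493080/19933337
92060783924/17904414917
463588144293/90160806070
5655118515440/1099834087757
118405543112118628/23028067782936071
950624438822397493/184881918852304293
12476523247803286037/2426493012862891880

APPEND 5: p_0 = 5·1 + 0 = 5, q_0 = 5·0 + 1 = 1 → 5/1
APPEND 7: p_1 = 7·5 + 1 = 36, q_1 = 7·1 + 0 = 7 → 36/7
APPEND 19: p_2 = 19·36 + 5 = 689, q_2 = 19·7 + 1 = 134 → 689/134
APPEND 42: p_3 = 42·689 + 36 = 28974, q_3 = 42·134 + 7 = 5635 → 28974/5635
APPEND 8: p_4 = 8·28974 + 689 = 232481, q_4 = 8·5635 + 134 = 45214 → 232481/45214
APPEND 19: p_5 = 19·232481 + 28974 = 4446113, q_5 = 19·45214 + 5635 = 864701 → 4446113/864701
APPEND 23: p_6 = 23·4446113 + 232481 = 102493080, q_6 = 23·864701 + 45214 = 19933337 → 102493080/19933337
APPEND 32: p_7 = 32·102493080 + 4446113 = 3284224673, q_7 = 32·19933337 + 864701 = 638731485 → 3284224673/638731485
APPEND 28: p_8 = 28·3284224673 + 102493080 = 92060783924, q_8 = 28·638731485 + 19933337 = 17904414917 → 92060783924/17904414917
APPEND 5: p_9 = 5·92060783924 + 3284224673 = 463588144293, q_9 = 5·17904414917 + 638731485 = 90160806070 → 463588144293/90160806070
APPEND 12: p_10 = 12·463588144293 + 92060783924 = 5655118515440, q_10 = 12·90160806070 + 17904414917 = 1099834087757 → 5655118515440/1099834087757
APPEND 18: p_11 = 18·5655118515440 + 463588144293 = 102255721422213, q_11 = 18·1099834087757 + 90160806070 = 19887174385696 → 102255721422213/19887174385696
APPEND 33: p_12 = 33·102255721422213 + 5655118515440 = 3380093925448469, q_12 = 33·19887174385696 + 1099834087757 = 657376588815725 → 3380093925448469/657376588815725
APPEND 35: p_13 = 35·3380093925448469 + 102255721422213 = 118405543112118628, q_13 = 35·657376588815725 + 19887174385696 = 23028067782936071 → 118405543112118628/23028067782936071
APPEND 8: p_14 = 8·118405543112118628 + 3380093925448469 = 950624438822397493, q_14 = 8·23028067782936071 + 657376588815725 = 184881918852304293 → 950624438822397493/184881918852304293
APPEND 13: p_15 = 13·950624438822397493 + 118405543112118628 = 12476523247803286037, q_15 = 13·184881918852304293 + 23028067782936071 = 2426493012862891880 → 12476523247803286037/2426493012862891880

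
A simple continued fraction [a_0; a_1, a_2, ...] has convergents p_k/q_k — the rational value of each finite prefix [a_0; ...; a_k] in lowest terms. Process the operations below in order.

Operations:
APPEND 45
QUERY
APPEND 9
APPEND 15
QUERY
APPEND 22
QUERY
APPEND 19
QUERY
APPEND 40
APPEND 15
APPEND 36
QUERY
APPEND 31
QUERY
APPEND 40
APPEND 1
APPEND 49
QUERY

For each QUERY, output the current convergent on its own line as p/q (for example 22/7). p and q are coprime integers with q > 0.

45/1
6135/136
135376/3001
2578279/57155
55960014020/1240515321
1736312010939/38490370121
3560501311115011/78928794143979

APPEND 45: p_0 = 45·1 + 0 = 45, q_0 = 45·0 + 1 = 1 → 45/1
APPEND 9: p_1 = 9·45 + 1 = 406, q_1 = 9·1 + 0 = 9 → 406/9
APPEND 15: p_2 = 15·406 + 45 = 6135, q_2 = 15·9 + 1 = 136 → 6135/136
APPEND 22: p_3 = 22·6135 + 406 = 135376, q_3 = 22·136 + 9 = 3001 → 135376/3001
APPEND 19: p_4 = 19·135376 + 6135 = 2578279, q_4 = 19·3001 + 136 = 57155 → 2578279/57155
APPEND 40: p_5 = 40·2578279 + 135376 = 103266536, q_5 = 40·57155 + 3001 = 2289201 → 103266536/2289201
APPEND 15: p_6 = 15·103266536 + 2578279 = 1551576319, q_6 = 15·2289201 + 57155 = 34395170 → 1551576319/34395170
APPEND 36: p_7 = 36·1551576319 + 103266536 = 55960014020, q_7 = 36·34395170 + 2289201 = 1240515321 → 55960014020/1240515321
APPEND 31: p_8 = 31·55960014020 + 1551576319 = 1736312010939, q_8 = 31·1240515321 + 34395170 = 38490370121 → 1736312010939/38490370121
APPEND 40: p_9 = 40·1736312010939 + 55960014020 = 69508440451580, q_9 = 40·38490370121 + 1240515321 = 1540855320161 → 69508440451580/1540855320161
APPEND 1: p_10 = 1·69508440451580 + 1736312010939 = 71244752462519, q_10 = 1·1540855320161 + 38490370121 = 1579345690282 → 71244752462519/1579345690282
APPEND 49: p_11 = 49·71244752462519 + 69508440451580 = 3560501311115011, q_11 = 49·1579345690282 + 1540855320161 = 78928794143979 → 3560501311115011/78928794143979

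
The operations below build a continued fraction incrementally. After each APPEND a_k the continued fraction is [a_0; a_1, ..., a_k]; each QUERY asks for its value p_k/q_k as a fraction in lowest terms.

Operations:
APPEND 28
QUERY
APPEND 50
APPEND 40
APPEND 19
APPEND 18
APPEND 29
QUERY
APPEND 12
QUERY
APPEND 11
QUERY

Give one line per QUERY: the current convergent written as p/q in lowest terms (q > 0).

28/1
559506411/19968116
6733333474/240304635
74626174625/2663319101

APPEND 28: p_0 = 28·1 + 0 = 28, q_0 = 28·0 + 1 = 1 → 28/1
APPEND 50: p_1 = 50·28 + 1 = 1401, q_1 = 50·1 + 0 = 50 → 1401/50
APPEND 40: p_2 = 40·1401 + 28 = 56068, q_2 = 40·50 + 1 = 2001 → 56068/2001
APPEND 19: p_3 = 19·56068 + 1401 = 1066693, q_3 = 19·2001 + 50 = 38069 → 1066693/38069
APPEND 18: p_4 = 18·1066693 + 56068 = 19256542, q_4 = 18·38069 + 2001 = 687243 → 19256542/687243
APPEND 29: p_5 = 29·19256542 + 1066693 = 559506411, q_5 = 29·687243 + 38069 = 19968116 → 559506411/19968116
APPEND 12: p_6 = 12·559506411 + 19256542 = 6733333474, q_6 = 12·19968116 + 687243 = 240304635 → 6733333474/240304635
APPEND 11: p_7 = 11·6733333474 + 559506411 = 74626174625, q_7 = 11·240304635 + 19968116 = 2663319101 → 74626174625/2663319101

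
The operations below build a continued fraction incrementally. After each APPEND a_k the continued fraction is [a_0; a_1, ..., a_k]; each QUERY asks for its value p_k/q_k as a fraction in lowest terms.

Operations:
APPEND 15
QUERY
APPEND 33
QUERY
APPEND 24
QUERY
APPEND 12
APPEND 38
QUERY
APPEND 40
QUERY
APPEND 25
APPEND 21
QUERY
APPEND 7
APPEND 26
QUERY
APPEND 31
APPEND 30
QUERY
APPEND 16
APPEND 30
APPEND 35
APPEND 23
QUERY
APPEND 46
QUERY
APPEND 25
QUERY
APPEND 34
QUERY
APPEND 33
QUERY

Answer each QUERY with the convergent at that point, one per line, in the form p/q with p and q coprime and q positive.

APPEND 15: p_0 = 15·1 + 0 = 15, q_0 = 15·0 + 1 = 1 → 15/1
APPEND 33: p_1 = 33·15 + 1 = 496, q_1 = 33·1 + 0 = 33 → 496/33
APPEND 24: p_2 = 24·496 + 15 = 11919, q_2 = 24·33 + 1 = 793 → 11919/793
APPEND 12: p_3 = 12·11919 + 496 = 143524, q_3 = 12·793 + 33 = 9549 → 143524/9549
APPEND 38: p_4 = 38·143524 + 11919 = 5465831, q_4 = 38·9549 + 793 = 363655 → 5465831/363655
APPEND 40: p_5 = 40·5465831 + 143524 = 218776764, q_5 = 40·363655 + 9549 = 14555749 → 218776764/14555749
APPEND 25: p_6 = 25·218776764 + 5465831 = 5474884931, q_6 = 25·14555749 + 363655 = 364257380 → 5474884931/364257380
APPEND 21: p_7 = 21·5474884931 + 218776764 = 115191360315, q_7 = 21·364257380 + 14555749 = 7663960729 → 115191360315/7663960729
APPEND 7: p_8 = 7·115191360315 + 5474884931 = 811814407136, q_8 = 7·7663960729 + 364257380 = 54011982483 → 811814407136/54011982483
APPEND 26: p_9 = 26·811814407136 + 115191360315 = 21222365945851, q_9 = 26·54011982483 + 7663960729 = 1411975505287 → 21222365945851/1411975505287
APPEND 31: p_10 = 31·21222365945851 + 811814407136 = 658705158728517, q_10 = 31·1411975505287 + 54011982483 = 43825252646380 → 658705158728517/43825252646380
APPEND 30: p_11 = 30·658705158728517 + 21222365945851 = 19782377127801361, q_11 = 30·43825252646380 + 1411975505287 = 1316169554896687 → 19782377127801361/1316169554896687
APPEND 16: p_12 = 16·19782377127801361 + 658705158728517 = 317176739203550293, q_12 = 16·1316169554896687 + 43825252646380 = 21102538130993372 → 317176739203550293/21102538130993372
APPEND 30: p_13 = 30·317176739203550293 + 19782377127801361 = 9535084553234310151, q_13 = 30·21102538130993372 + 1316169554896687 = 634392313484697847 → 9535084553234310151/634392313484697847
APPEND 35: p_14 = 35·9535084553234310151 + 317176739203550293 = 334045136102404405578, q_14 = 35·634392313484697847 + 21102538130993372 = 22224833510095418017 → 334045136102404405578/22224833510095418017
APPEND 23: p_15 = 23·334045136102404405578 + 9535084553234310151 = 7692573214908535638445, q_15 = 23·22224833510095418017 + 634392313484697847 = 511805563045679312238 → 7692573214908535638445/511805563045679312238
APPEND 46: p_16 = 46·7692573214908535638445 + 334045136102404405578 = 354192413021895043774048, q_16 = 46·511805563045679312238 + 22224833510095418017 = 23565280733611343780965 → 354192413021895043774048/23565280733611343780965
APPEND 25: p_17 = 25·354192413021895043774048 + 7692573214908535638445 = 8862502898762284629989645, q_17 = 25·23565280733611343780965 + 511805563045679312238 = 589643823903329273836363 → 8862502898762284629989645/589643823903329273836363
APPEND 34: p_18 = 34·8862502898762284629989645 + 354192413021895043774048 = 301679290970939572463421978, q_18 = 34·589643823903329273836363 + 23565280733611343780965 = 20071455293446806654217307 → 301679290970939572463421978/20071455293446806654217307
APPEND 33: p_19 = 33·301679290970939572463421978 + 8862502898762284629989645 = 9964279104939768175922914919, q_19 = 33·20071455293446806654217307 + 589643823903329273836363 = 662947668507647948863007494 → 9964279104939768175922914919/662947668507647948863007494

15/1
496/33
11919/793
5465831/363655
218776764/14555749
115191360315/7663960729
21222365945851/1411975505287
19782377127801361/1316169554896687
7692573214908535638445/511805563045679312238
354192413021895043774048/23565280733611343780965
8862502898762284629989645/589643823903329273836363
301679290970939572463421978/20071455293446806654217307
9964279104939768175922914919/662947668507647948863007494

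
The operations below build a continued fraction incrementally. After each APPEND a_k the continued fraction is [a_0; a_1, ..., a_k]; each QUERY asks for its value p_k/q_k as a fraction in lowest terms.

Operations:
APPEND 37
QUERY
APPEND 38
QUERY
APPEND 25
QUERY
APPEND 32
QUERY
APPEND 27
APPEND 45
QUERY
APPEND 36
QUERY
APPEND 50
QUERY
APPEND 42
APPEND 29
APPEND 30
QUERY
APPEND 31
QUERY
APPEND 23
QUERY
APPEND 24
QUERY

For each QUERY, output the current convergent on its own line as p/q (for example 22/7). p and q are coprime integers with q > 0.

APPEND 37: p_0 = 37·1 + 0 = 37, q_0 = 37·0 + 1 = 1 → 37/1
APPEND 38: p_1 = 38·37 + 1 = 1407, q_1 = 38·1 + 0 = 38 → 1407/38
APPEND 25: p_2 = 25·1407 + 37 = 35212, q_2 = 25·38 + 1 = 951 → 35212/951
APPEND 32: p_3 = 32·35212 + 1407 = 1128191, q_3 = 32·951 + 38 = 30470 → 1128191/30470
APPEND 27: p_4 = 27·1128191 + 35212 = 30496369, q_4 = 27·30470 + 951 = 823641 → 30496369/823641
APPEND 45: p_5 = 45·30496369 + 1128191 = 1373464796, q_5 = 45·823641 + 30470 = 37094315 → 1373464796/37094315
APPEND 36: p_6 = 36·1373464796 + 30496369 = 49475229025, q_6 = 36·37094315 + 823641 = 1336218981 → 49475229025/1336218981
APPEND 50: p_7 = 50·49475229025 + 1373464796 = 2475134916046, q_7 = 50·1336218981 + 37094315 = 66848043365 → 2475134916046/66848043365
APPEND 42: p_8 = 42·2475134916046 + 49475229025 = 104005141702957, q_8 = 42·66848043365 + 1336218981 = 2808954040311 → 104005141702957/2808954040311
APPEND 29: p_9 = 29·104005141702957 + 2475134916046 = 3018624244301799, q_9 = 29·2808954040311 + 66848043365 = 81526515212384 → 3018624244301799/81526515212384
APPEND 30: p_10 = 30·3018624244301799 + 104005141702957 = 90662732470756927, q_10 = 30·81526515212384 + 2808954040311 = 2448604410411831 → 90662732470756927/2448604410411831
APPEND 31: p_11 = 31·90662732470756927 + 3018624244301799 = 2813563330837766536, q_11 = 31·2448604410411831 + 81526515212384 = 75988263237979145 → 2813563330837766536/75988263237979145
APPEND 23: p_12 = 23·2813563330837766536 + 90662732470756927 = 64802619341739387255, q_12 = 23·75988263237979145 + 2448604410411831 = 1750178658883932166 → 64802619341739387255/1750178658883932166
APPEND 24: p_13 = 24·64802619341739387255 + 2813563330837766536 = 1558076427532583060656, q_13 = 24·1750178658883932166 + 75988263237979145 = 42080276076452351129 → 1558076427532583060656/42080276076452351129

37/1
1407/38
35212/951
1128191/30470
1373464796/37094315
49475229025/1336218981
2475134916046/66848043365
90662732470756927/2448604410411831
2813563330837766536/75988263237979145
64802619341739387255/1750178658883932166
1558076427532583060656/42080276076452351129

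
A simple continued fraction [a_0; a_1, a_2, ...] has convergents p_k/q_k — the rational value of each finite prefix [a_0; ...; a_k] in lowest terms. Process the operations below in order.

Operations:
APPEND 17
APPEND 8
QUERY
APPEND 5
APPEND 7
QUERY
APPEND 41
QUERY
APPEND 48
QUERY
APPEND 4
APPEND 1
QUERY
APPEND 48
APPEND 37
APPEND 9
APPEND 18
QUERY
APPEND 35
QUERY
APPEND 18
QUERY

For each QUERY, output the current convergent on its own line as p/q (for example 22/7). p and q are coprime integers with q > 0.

137/8
5051/295
207793/12136
9979115/582823
50103368/2926251
14798491560917/864295205237
518764314258685/30298054880538
9352556148217247/546229283054921

APPEND 17: p_0 = 17·1 + 0 = 17, q_0 = 17·0 + 1 = 1 → 17/1
APPEND 8: p_1 = 8·17 + 1 = 137, q_1 = 8·1 + 0 = 8 → 137/8
APPEND 5: p_2 = 5·137 + 17 = 702, q_2 = 5·8 + 1 = 41 → 702/41
APPEND 7: p_3 = 7·702 + 137 = 5051, q_3 = 7·41 + 8 = 295 → 5051/295
APPEND 41: p_4 = 41·5051 + 702 = 207793, q_4 = 41·295 + 41 = 12136 → 207793/12136
APPEND 48: p_5 = 48·207793 + 5051 = 9979115, q_5 = 48·12136 + 295 = 582823 → 9979115/582823
APPEND 4: p_6 = 4·9979115 + 207793 = 40124253, q_6 = 4·582823 + 12136 = 2343428 → 40124253/2343428
APPEND 1: p_7 = 1·40124253 + 9979115 = 50103368, q_7 = 1·2343428 + 582823 = 2926251 → 50103368/2926251
APPEND 48: p_8 = 48·50103368 + 40124253 = 2445085917, q_8 = 48·2926251 + 2343428 = 142803476 → 2445085917/142803476
APPEND 37: p_9 = 37·2445085917 + 50103368 = 90518282297, q_9 = 37·142803476 + 2926251 = 5286654863 → 90518282297/5286654863
APPEND 9: p_10 = 9·90518282297 + 2445085917 = 817109626590, q_10 = 9·5286654863 + 142803476 = 47722697243 → 817109626590/47722697243
APPEND 18: p_11 = 18·817109626590 + 90518282297 = 14798491560917, q_11 = 18·47722697243 + 5286654863 = 864295205237 → 14798491560917/864295205237
APPEND 35: p_12 = 35·14798491560917 + 817109626590 = 518764314258685, q_12 = 35·864295205237 + 47722697243 = 30298054880538 → 518764314258685/30298054880538
APPEND 18: p_13 = 18·518764314258685 + 14798491560917 = 9352556148217247, q_13 = 18·30298054880538 + 864295205237 = 546229283054921 → 9352556148217247/546229283054921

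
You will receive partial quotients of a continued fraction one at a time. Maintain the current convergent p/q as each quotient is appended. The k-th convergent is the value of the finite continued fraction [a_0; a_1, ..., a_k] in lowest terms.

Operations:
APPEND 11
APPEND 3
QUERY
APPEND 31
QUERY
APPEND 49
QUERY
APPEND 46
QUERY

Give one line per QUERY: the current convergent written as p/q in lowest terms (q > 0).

34/3
1065/94
52219/4609
2403139/212108

APPEND 11: p_0 = 11·1 + 0 = 11, q_0 = 11·0 + 1 = 1 → 11/1
APPEND 3: p_1 = 3·11 + 1 = 34, q_1 = 3·1 + 0 = 3 → 34/3
APPEND 31: p_2 = 31·34 + 11 = 1065, q_2 = 31·3 + 1 = 94 → 1065/94
APPEND 49: p_3 = 49·1065 + 34 = 52219, q_3 = 49·94 + 3 = 4609 → 52219/4609
APPEND 46: p_4 = 46·52219 + 1065 = 2403139, q_4 = 46·4609 + 94 = 212108 → 2403139/212108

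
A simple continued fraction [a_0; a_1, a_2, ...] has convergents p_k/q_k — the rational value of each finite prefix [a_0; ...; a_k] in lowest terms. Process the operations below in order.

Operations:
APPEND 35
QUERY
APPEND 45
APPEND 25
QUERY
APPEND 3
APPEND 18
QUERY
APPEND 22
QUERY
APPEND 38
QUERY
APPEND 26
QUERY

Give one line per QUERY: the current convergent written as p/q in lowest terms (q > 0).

35/1
39435/1126
2197293/62740
48460327/1383703
1843689719/52643454
47984393021/1370113507

APPEND 35: p_0 = 35·1 + 0 = 35, q_0 = 35·0 + 1 = 1 → 35/1
APPEND 45: p_1 = 45·35 + 1 = 1576, q_1 = 45·1 + 0 = 45 → 1576/45
APPEND 25: p_2 = 25·1576 + 35 = 39435, q_2 = 25·45 + 1 = 1126 → 39435/1126
APPEND 3: p_3 = 3·39435 + 1576 = 119881, q_3 = 3·1126 + 45 = 3423 → 119881/3423
APPEND 18: p_4 = 18·119881 + 39435 = 2197293, q_4 = 18·3423 + 1126 = 62740 → 2197293/62740
APPEND 22: p_5 = 22·2197293 + 119881 = 48460327, q_5 = 22·62740 + 3423 = 1383703 → 48460327/1383703
APPEND 38: p_6 = 38·48460327 + 2197293 = 1843689719, q_6 = 38·1383703 + 62740 = 52643454 → 1843689719/52643454
APPEND 26: p_7 = 26·1843689719 + 48460327 = 47984393021, q_7 = 26·52643454 + 1383703 = 1370113507 → 47984393021/1370113507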